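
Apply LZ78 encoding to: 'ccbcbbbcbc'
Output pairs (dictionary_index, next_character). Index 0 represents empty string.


LZ78 encoding steps:
Dictionary: {0: ''}
Step 1: w='' (idx 0), next='c' -> output (0, 'c'), add 'c' as idx 1
Step 2: w='c' (idx 1), next='b' -> output (1, 'b'), add 'cb' as idx 2
Step 3: w='cb' (idx 2), next='b' -> output (2, 'b'), add 'cbb' as idx 3
Step 4: w='' (idx 0), next='b' -> output (0, 'b'), add 'b' as idx 4
Step 5: w='cb' (idx 2), next='c' -> output (2, 'c'), add 'cbc' as idx 5


Encoded: [(0, 'c'), (1, 'b'), (2, 'b'), (0, 'b'), (2, 'c')]


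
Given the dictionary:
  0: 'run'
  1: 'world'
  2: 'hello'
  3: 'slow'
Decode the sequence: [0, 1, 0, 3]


Look up each index in the dictionary:
  0 -> 'run'
  1 -> 'world'
  0 -> 'run'
  3 -> 'slow'

Decoded: "run world run slow"


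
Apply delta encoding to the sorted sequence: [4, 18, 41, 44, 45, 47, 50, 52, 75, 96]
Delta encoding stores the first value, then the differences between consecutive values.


First value: 4
Deltas:
  18 - 4 = 14
  41 - 18 = 23
  44 - 41 = 3
  45 - 44 = 1
  47 - 45 = 2
  50 - 47 = 3
  52 - 50 = 2
  75 - 52 = 23
  96 - 75 = 21


Delta encoded: [4, 14, 23, 3, 1, 2, 3, 2, 23, 21]


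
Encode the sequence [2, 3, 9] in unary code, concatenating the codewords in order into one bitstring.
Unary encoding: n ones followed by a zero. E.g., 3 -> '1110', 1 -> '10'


Encode each number as n ones followed by a terminating 0:
  2 -> 110 (3 bits)
  3 -> 1110 (4 bits)
  9 -> 1111111110 (10 bits)
Total length = 3 + 4 + 10 = 17 bits.

Unary([2, 3, 9]) = 11011101111111110 (17 bits)


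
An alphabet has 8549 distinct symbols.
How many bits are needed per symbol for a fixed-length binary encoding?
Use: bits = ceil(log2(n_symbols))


log2(8549) = 13.0615
Bracket: 2^13 = 8192 < 8549 <= 2^14 = 16384
So ceil(log2(8549)) = 14

bits = ceil(log2(8549)) = ceil(13.0615) = 14 bits


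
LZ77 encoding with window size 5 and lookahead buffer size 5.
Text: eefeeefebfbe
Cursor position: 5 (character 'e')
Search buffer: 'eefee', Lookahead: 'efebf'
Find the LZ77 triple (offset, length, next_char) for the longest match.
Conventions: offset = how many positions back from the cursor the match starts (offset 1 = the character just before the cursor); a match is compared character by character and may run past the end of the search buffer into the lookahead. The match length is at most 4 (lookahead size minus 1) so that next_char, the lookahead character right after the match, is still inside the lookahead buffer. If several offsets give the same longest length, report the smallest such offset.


Try each offset into the search buffer:
  offset=1 (pos 4, char 'e'): match length 1
  offset=2 (pos 3, char 'e'): match length 1
  offset=3 (pos 2, char 'f'): match length 0
  offset=4 (pos 1, char 'e'): match length 3
  offset=5 (pos 0, char 'e'): match length 1
Longest match has length 3 at offset 4.
next_char = character at position 5 + 3 = 8 -> 'b'

Best match: offset=4, length=3 (matching 'efe' starting at position 1)
LZ77 triple: (4, 3, 'b')


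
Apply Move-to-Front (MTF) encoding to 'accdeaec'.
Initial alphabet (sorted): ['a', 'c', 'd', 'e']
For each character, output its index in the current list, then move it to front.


MTF encoding:
'a': index 0 in ['a', 'c', 'd', 'e'] -> ['a', 'c', 'd', 'e']
'c': index 1 in ['a', 'c', 'd', 'e'] -> ['c', 'a', 'd', 'e']
'c': index 0 in ['c', 'a', 'd', 'e'] -> ['c', 'a', 'd', 'e']
'd': index 2 in ['c', 'a', 'd', 'e'] -> ['d', 'c', 'a', 'e']
'e': index 3 in ['d', 'c', 'a', 'e'] -> ['e', 'd', 'c', 'a']
'a': index 3 in ['e', 'd', 'c', 'a'] -> ['a', 'e', 'd', 'c']
'e': index 1 in ['a', 'e', 'd', 'c'] -> ['e', 'a', 'd', 'c']
'c': index 3 in ['e', 'a', 'd', 'c'] -> ['c', 'e', 'a', 'd']


Output: [0, 1, 0, 2, 3, 3, 1, 3]


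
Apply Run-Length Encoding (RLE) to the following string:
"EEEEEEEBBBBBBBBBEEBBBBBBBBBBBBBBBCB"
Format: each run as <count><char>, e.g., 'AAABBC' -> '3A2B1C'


Scanning runs left to right:
  i=0: run of 'E' x 7 -> '7E'
  i=7: run of 'B' x 9 -> '9B'
  i=16: run of 'E' x 2 -> '2E'
  i=18: run of 'B' x 15 -> '15B'
  i=33: run of 'C' x 1 -> '1C'
  i=34: run of 'B' x 1 -> '1B'

RLE = 7E9B2E15B1C1B


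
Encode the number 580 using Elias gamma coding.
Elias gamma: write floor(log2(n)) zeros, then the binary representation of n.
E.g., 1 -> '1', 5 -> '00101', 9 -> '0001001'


num_bits = floor(log2(580)) + 1 = 10
leading_zeros = num_bits - 1 = 9
binary(580) = 1001000100

Elias gamma(580) = '000000000' + '1001000100' = 0000000001001000100 (19 bits)


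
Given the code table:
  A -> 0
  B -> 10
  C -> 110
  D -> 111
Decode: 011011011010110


Decoding:
0 -> A
110 -> C
110 -> C
110 -> C
10 -> B
110 -> C


Result: ACCCBC


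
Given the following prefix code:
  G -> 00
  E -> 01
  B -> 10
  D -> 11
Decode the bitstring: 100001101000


Decoding step by step:
Bits 10 -> B
Bits 00 -> G
Bits 01 -> E
Bits 10 -> B
Bits 10 -> B
Bits 00 -> G


Decoded message: BGEBBG


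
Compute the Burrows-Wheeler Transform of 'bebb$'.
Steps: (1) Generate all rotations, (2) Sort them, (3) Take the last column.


Rotations (sorted):
  0: $bebb -> last char: b
  1: b$beb -> last char: b
  2: bb$be -> last char: e
  3: bebb$ -> last char: $
  4: ebb$b -> last char: b


BWT = bbe$b


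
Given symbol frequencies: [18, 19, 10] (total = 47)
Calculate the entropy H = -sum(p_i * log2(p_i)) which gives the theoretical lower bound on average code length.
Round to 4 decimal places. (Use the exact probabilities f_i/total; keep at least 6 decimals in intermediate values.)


Per-symbol terms -p_i * log2(p_i) with p_i = f_i/47:
  p = 18/47 = 0.382979: log2(p) = -1.384664, -p*log2(p) = 0.530297
  p = 19/47 = 0.404255: log2(p) = -1.306661, -p*log2(p) = 0.528225
  p = 10/47 = 0.212766: log2(p) = -2.232661, -p*log2(p) = 0.475034
H = 0.530297 + 0.528225 + 0.475034 = 1.533556

H = 1.5336 bits/symbol


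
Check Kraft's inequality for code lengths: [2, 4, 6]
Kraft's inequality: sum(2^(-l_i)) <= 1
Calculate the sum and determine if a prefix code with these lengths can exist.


Sum = 2^(-2) + 2^(-4) + 2^(-6)
    = 0.25 + 0.0625 + 0.015625
    = 21/64 = 0.328125
Since 0.328125 <= 1, Kraft's inequality IS satisfied.
A prefix code with these lengths CAN exist.

Kraft sum = 0.328125. Satisfied.


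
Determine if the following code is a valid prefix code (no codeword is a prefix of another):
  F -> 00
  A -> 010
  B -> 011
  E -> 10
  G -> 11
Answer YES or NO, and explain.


Checking each pair (does one codeword prefix another?):
  F='00' vs A='010': no prefix
  F='00' vs B='011': no prefix
  F='00' vs E='10': no prefix
  F='00' vs G='11': no prefix
  A='010' vs F='00': no prefix
  A='010' vs B='011': no prefix
  A='010' vs E='10': no prefix
  A='010' vs G='11': no prefix
  B='011' vs F='00': no prefix
  B='011' vs A='010': no prefix
  B='011' vs E='10': no prefix
  B='011' vs G='11': no prefix
  E='10' vs F='00': no prefix
  E='10' vs A='010': no prefix
  E='10' vs B='011': no prefix
  E='10' vs G='11': no prefix
  G='11' vs F='00': no prefix
  G='11' vs A='010': no prefix
  G='11' vs B='011': no prefix
  G='11' vs E='10': no prefix
No violation found over all pairs.

YES -- this is a valid prefix code. No codeword is a prefix of any other codeword.


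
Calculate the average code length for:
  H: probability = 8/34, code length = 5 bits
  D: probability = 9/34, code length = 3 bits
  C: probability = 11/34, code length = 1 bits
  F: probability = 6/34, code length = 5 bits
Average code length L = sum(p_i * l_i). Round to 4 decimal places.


Weighted contributions p_i * l_i:
  H: (8/34) * 5 = 40/34
  D: (9/34) * 3 = 27/34
  C: (11/34) * 1 = 11/34
  F: (6/34) * 5 = 30/34
Sum = (40 + 27 + 11 + 30)/34 = 108/34

L = 108/34 = 3.1765 bits/symbol


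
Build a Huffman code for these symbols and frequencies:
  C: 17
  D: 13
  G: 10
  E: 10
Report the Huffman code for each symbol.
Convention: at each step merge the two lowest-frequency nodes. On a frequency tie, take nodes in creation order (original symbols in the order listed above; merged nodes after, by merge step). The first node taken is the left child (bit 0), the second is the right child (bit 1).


Huffman tree construction:
Step 1: Merge G(10) + E(10) = 20
Step 2: Merge D(13) + C(17) = 30
Step 3: Merge (G+E)(20) + (D+C)(30) = 50
Read each symbol's code off the tree from the root (left child = 0, right child = 1).

Codes:
  C: 11 (length 2)
  D: 10 (length 2)
  G: 00 (length 2)
  E: 01 (length 2)
Average code length: 100/50 = 2.0000 bits/symbol


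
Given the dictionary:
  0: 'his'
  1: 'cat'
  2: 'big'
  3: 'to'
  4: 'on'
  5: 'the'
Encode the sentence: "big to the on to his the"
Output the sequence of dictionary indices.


Look up each word in the dictionary:
  'big' -> 2
  'to' -> 3
  'the' -> 5
  'on' -> 4
  'to' -> 3
  'his' -> 0
  'the' -> 5

Encoded: [2, 3, 5, 4, 3, 0, 5]


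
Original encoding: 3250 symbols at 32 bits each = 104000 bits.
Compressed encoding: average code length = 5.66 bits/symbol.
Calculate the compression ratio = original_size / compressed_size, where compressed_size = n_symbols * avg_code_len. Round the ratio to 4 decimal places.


original_size = n_symbols * orig_bits = 3250 * 32 = 104000 bits
compressed_size = n_symbols * avg_code_len = 3250 * 5.66 = 18395.0 bits
ratio = original_size / compressed_size = 104000 / 18395.0 = 5.6537

Compression ratio = 5.6537


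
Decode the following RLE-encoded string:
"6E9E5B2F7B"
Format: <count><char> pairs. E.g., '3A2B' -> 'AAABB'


Expanding each <count><char> pair:
  6E -> 'EEEEEE'
  9E -> 'EEEEEEEEE'
  5B -> 'BBBBB'
  2F -> 'FF'
  7B -> 'BBBBBBB'

Decoded = EEEEEEEEEEEEEEEBBBBBFFBBBBBBB


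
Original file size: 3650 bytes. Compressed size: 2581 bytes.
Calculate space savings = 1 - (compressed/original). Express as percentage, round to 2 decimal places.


ratio = compressed/original = 2581/3650 = 0.707123
savings = 1 - ratio = 1 - 0.707123 = 0.292877
as a percentage: 0.292877 * 100 = 29.29%

Space savings = 1 - 2581/3650 = 29.29%


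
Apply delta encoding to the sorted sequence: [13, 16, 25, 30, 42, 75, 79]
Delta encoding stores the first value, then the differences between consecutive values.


First value: 13
Deltas:
  16 - 13 = 3
  25 - 16 = 9
  30 - 25 = 5
  42 - 30 = 12
  75 - 42 = 33
  79 - 75 = 4


Delta encoded: [13, 3, 9, 5, 12, 33, 4]


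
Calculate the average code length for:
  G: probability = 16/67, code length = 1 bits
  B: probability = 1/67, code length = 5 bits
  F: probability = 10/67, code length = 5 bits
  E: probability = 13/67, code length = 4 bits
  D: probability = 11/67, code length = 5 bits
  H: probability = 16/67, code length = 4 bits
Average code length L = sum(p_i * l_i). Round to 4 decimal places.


Weighted contributions p_i * l_i:
  G: (16/67) * 1 = 16/67
  B: (1/67) * 5 = 5/67
  F: (10/67) * 5 = 50/67
  E: (13/67) * 4 = 52/67
  D: (11/67) * 5 = 55/67
  H: (16/67) * 4 = 64/67
Sum = (16 + 5 + 50 + 52 + 55 + 64)/67 = 242/67

L = 242/67 = 3.6119 bits/symbol


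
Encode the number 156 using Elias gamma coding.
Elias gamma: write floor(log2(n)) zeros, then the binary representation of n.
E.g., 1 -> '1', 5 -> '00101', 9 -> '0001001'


num_bits = floor(log2(156)) + 1 = 8
leading_zeros = num_bits - 1 = 7
binary(156) = 10011100

Elias gamma(156) = '0000000' + '10011100' = 000000010011100 (15 bits)


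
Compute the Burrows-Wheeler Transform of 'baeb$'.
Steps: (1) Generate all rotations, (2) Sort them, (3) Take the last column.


Rotations (sorted):
  0: $baeb -> last char: b
  1: aeb$b -> last char: b
  2: b$bae -> last char: e
  3: baeb$ -> last char: $
  4: eb$ba -> last char: a


BWT = bbe$a


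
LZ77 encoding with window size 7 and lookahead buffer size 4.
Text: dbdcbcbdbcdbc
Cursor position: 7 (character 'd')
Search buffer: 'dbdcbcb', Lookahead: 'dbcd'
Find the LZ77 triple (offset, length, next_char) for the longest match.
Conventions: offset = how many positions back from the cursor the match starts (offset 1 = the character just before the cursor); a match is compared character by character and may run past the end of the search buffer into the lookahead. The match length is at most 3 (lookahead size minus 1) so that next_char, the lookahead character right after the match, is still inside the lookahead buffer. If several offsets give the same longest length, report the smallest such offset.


Try each offset into the search buffer:
  offset=1 (pos 6, char 'b'): match length 0
  offset=2 (pos 5, char 'c'): match length 0
  offset=3 (pos 4, char 'b'): match length 0
  offset=4 (pos 3, char 'c'): match length 0
  offset=5 (pos 2, char 'd'): match length 1
  offset=6 (pos 1, char 'b'): match length 0
  offset=7 (pos 0, char 'd'): match length 2
Longest match has length 2 at offset 7.
next_char = character at position 7 + 2 = 9 -> 'c'

Best match: offset=7, length=2 (matching 'db' starting at position 0)
LZ77 triple: (7, 2, 'c')


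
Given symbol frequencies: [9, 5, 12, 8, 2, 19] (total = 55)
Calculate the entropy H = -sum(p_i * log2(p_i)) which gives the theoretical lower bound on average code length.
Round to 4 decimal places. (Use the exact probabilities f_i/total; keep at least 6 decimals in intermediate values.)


Per-symbol terms -p_i * log2(p_i) with p_i = f_i/55:
  p = 9/55 = 0.163636: log2(p) = -2.611435, -p*log2(p) = 0.427326
  p = 5/55 = 0.090909: log2(p) = -3.459432, -p*log2(p) = 0.314494
  p = 12/55 = 0.218182: log2(p) = -2.196397, -p*log2(p) = 0.479214
  p = 8/55 = 0.145455: log2(p) = -2.781360, -p*log2(p) = 0.404561
  p = 2/55 = 0.036364: log2(p) = -4.781360, -p*log2(p) = 0.173868
  p = 19/55 = 0.345455: log2(p) = -1.533432, -p*log2(p) = 0.529731
H = 0.427326 + 0.314494 + 0.479214 + 0.404561 + 0.173868 + 0.529731 = 2.329194

H = 2.3292 bits/symbol


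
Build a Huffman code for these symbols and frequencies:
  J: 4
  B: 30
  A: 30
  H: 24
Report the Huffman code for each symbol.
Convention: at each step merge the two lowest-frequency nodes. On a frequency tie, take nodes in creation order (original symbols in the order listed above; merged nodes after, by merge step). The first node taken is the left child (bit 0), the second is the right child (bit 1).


Huffman tree construction:
Step 1: Merge J(4) + H(24) = 28
Step 2: Merge (J+H)(28) + B(30) = 58
Step 3: Merge A(30) + ((J+H)+B)(58) = 88
Read each symbol's code off the tree from the root (left child = 0, right child = 1).

Codes:
  J: 100 (length 3)
  B: 11 (length 2)
  A: 0 (length 1)
  H: 101 (length 3)
Average code length: 174/88 = 1.9773 bits/symbol


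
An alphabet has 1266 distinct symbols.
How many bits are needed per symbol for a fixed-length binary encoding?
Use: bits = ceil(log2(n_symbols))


log2(1266) = 10.3061
Bracket: 2^10 = 1024 < 1266 <= 2^11 = 2048
So ceil(log2(1266)) = 11

bits = ceil(log2(1266)) = ceil(10.3061) = 11 bits


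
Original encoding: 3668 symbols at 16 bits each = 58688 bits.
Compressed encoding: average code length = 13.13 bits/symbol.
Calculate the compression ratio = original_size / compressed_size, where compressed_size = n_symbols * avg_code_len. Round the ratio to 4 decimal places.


original_size = n_symbols * orig_bits = 3668 * 16 = 58688 bits
compressed_size = n_symbols * avg_code_len = 3668 * 13.13 = 48160.84 bits
ratio = original_size / compressed_size = 58688 / 48160.84 = 1.2186

Compression ratio = 1.2186


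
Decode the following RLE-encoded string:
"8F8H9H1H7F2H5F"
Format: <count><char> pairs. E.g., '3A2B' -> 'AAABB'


Expanding each <count><char> pair:
  8F -> 'FFFFFFFF'
  8H -> 'HHHHHHHH'
  9H -> 'HHHHHHHHH'
  1H -> 'H'
  7F -> 'FFFFFFF'
  2H -> 'HH'
  5F -> 'FFFFF'

Decoded = FFFFFFFFHHHHHHHHHHHHHHHHHHFFFFFFFHHFFFFF


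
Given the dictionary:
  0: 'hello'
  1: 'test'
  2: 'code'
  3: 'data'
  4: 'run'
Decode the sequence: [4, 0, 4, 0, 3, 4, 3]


Look up each index in the dictionary:
  4 -> 'run'
  0 -> 'hello'
  4 -> 'run'
  0 -> 'hello'
  3 -> 'data'
  4 -> 'run'
  3 -> 'data'

Decoded: "run hello run hello data run data"


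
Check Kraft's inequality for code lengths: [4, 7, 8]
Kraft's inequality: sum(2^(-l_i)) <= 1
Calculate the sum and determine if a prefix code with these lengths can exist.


Sum = 2^(-4) + 2^(-7) + 2^(-8)
    = 0.0625 + 0.0078125 + 0.00390625
    = 19/256 = 0.07421875
Since 0.07421875 <= 1, Kraft's inequality IS satisfied.
A prefix code with these lengths CAN exist.

Kraft sum = 0.07421875. Satisfied.


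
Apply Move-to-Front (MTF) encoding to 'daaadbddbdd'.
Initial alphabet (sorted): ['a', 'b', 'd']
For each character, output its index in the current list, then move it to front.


MTF encoding:
'd': index 2 in ['a', 'b', 'd'] -> ['d', 'a', 'b']
'a': index 1 in ['d', 'a', 'b'] -> ['a', 'd', 'b']
'a': index 0 in ['a', 'd', 'b'] -> ['a', 'd', 'b']
'a': index 0 in ['a', 'd', 'b'] -> ['a', 'd', 'b']
'd': index 1 in ['a', 'd', 'b'] -> ['d', 'a', 'b']
'b': index 2 in ['d', 'a', 'b'] -> ['b', 'd', 'a']
'd': index 1 in ['b', 'd', 'a'] -> ['d', 'b', 'a']
'd': index 0 in ['d', 'b', 'a'] -> ['d', 'b', 'a']
'b': index 1 in ['d', 'b', 'a'] -> ['b', 'd', 'a']
'd': index 1 in ['b', 'd', 'a'] -> ['d', 'b', 'a']
'd': index 0 in ['d', 'b', 'a'] -> ['d', 'b', 'a']


Output: [2, 1, 0, 0, 1, 2, 1, 0, 1, 1, 0]


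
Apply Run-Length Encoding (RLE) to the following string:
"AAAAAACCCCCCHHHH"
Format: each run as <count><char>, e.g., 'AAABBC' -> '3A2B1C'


Scanning runs left to right:
  i=0: run of 'A' x 6 -> '6A'
  i=6: run of 'C' x 6 -> '6C'
  i=12: run of 'H' x 4 -> '4H'

RLE = 6A6C4H


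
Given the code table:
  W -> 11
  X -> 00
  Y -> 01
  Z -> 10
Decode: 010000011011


Decoding:
01 -> Y
00 -> X
00 -> X
01 -> Y
10 -> Z
11 -> W


Result: YXXYZW


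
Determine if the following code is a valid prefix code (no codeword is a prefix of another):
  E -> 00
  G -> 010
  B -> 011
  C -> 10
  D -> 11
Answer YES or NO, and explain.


Checking each pair (does one codeword prefix another?):
  E='00' vs G='010': no prefix
  E='00' vs B='011': no prefix
  E='00' vs C='10': no prefix
  E='00' vs D='11': no prefix
  G='010' vs E='00': no prefix
  G='010' vs B='011': no prefix
  G='010' vs C='10': no prefix
  G='010' vs D='11': no prefix
  B='011' vs E='00': no prefix
  B='011' vs G='010': no prefix
  B='011' vs C='10': no prefix
  B='011' vs D='11': no prefix
  C='10' vs E='00': no prefix
  C='10' vs G='010': no prefix
  C='10' vs B='011': no prefix
  C='10' vs D='11': no prefix
  D='11' vs E='00': no prefix
  D='11' vs G='010': no prefix
  D='11' vs B='011': no prefix
  D='11' vs C='10': no prefix
No violation found over all pairs.

YES -- this is a valid prefix code. No codeword is a prefix of any other codeword.


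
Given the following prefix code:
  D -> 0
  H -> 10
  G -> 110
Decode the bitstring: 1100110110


Decoding step by step:
Bits 110 -> G
Bits 0 -> D
Bits 110 -> G
Bits 110 -> G


Decoded message: GDGG


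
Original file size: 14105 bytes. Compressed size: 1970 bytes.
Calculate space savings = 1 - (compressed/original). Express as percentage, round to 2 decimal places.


ratio = compressed/original = 1970/14105 = 0.139667
savings = 1 - ratio = 1 - 0.139667 = 0.860333
as a percentage: 0.860333 * 100 = 86.03%

Space savings = 1 - 1970/14105 = 86.03%


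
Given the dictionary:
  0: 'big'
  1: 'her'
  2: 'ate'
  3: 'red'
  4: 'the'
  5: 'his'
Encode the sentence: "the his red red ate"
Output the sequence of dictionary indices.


Look up each word in the dictionary:
  'the' -> 4
  'his' -> 5
  'red' -> 3
  'red' -> 3
  'ate' -> 2

Encoded: [4, 5, 3, 3, 2]


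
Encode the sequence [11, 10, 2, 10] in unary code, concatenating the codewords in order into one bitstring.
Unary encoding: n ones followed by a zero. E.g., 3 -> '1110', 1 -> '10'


Encode each number as n ones followed by a terminating 0:
  11 -> 111111111110 (12 bits)
  10 -> 11111111110 (11 bits)
  2 -> 110 (3 bits)
  10 -> 11111111110 (11 bits)
Total length = 12 + 11 + 3 + 11 = 37 bits.

Unary([11, 10, 2, 10]) = 1111111111101111111111011011111111110 (37 bits)


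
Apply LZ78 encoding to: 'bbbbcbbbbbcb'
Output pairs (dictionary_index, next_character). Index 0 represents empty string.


LZ78 encoding steps:
Dictionary: {0: ''}
Step 1: w='' (idx 0), next='b' -> output (0, 'b'), add 'b' as idx 1
Step 2: w='b' (idx 1), next='b' -> output (1, 'b'), add 'bb' as idx 2
Step 3: w='b' (idx 1), next='c' -> output (1, 'c'), add 'bc' as idx 3
Step 4: w='bb' (idx 2), next='b' -> output (2, 'b'), add 'bbb' as idx 4
Step 5: w='bb' (idx 2), next='c' -> output (2, 'c'), add 'bbc' as idx 5
Step 6: w='b' (idx 1), end of input -> output (1, '')


Encoded: [(0, 'b'), (1, 'b'), (1, 'c'), (2, 'b'), (2, 'c'), (1, '')]


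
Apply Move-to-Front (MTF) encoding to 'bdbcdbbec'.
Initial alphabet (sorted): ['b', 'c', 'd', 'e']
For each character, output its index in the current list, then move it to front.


MTF encoding:
'b': index 0 in ['b', 'c', 'd', 'e'] -> ['b', 'c', 'd', 'e']
'd': index 2 in ['b', 'c', 'd', 'e'] -> ['d', 'b', 'c', 'e']
'b': index 1 in ['d', 'b', 'c', 'e'] -> ['b', 'd', 'c', 'e']
'c': index 2 in ['b', 'd', 'c', 'e'] -> ['c', 'b', 'd', 'e']
'd': index 2 in ['c', 'b', 'd', 'e'] -> ['d', 'c', 'b', 'e']
'b': index 2 in ['d', 'c', 'b', 'e'] -> ['b', 'd', 'c', 'e']
'b': index 0 in ['b', 'd', 'c', 'e'] -> ['b', 'd', 'c', 'e']
'e': index 3 in ['b', 'd', 'c', 'e'] -> ['e', 'b', 'd', 'c']
'c': index 3 in ['e', 'b', 'd', 'c'] -> ['c', 'e', 'b', 'd']


Output: [0, 2, 1, 2, 2, 2, 0, 3, 3]


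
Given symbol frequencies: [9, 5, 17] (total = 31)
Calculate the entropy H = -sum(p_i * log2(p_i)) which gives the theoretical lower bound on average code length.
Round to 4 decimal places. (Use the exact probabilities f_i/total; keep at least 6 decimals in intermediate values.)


Per-symbol terms -p_i * log2(p_i) with p_i = f_i/31:
  p = 9/31 = 0.290323: log2(p) = -1.784271, -p*log2(p) = 0.518014
  p = 5/31 = 0.161290: log2(p) = -2.632268, -p*log2(p) = 0.424559
  p = 17/31 = 0.548387: log2(p) = -0.866733, -p*log2(p) = 0.475305
H = 0.518014 + 0.424559 + 0.475305 = 1.417878

H = 1.4179 bits/symbol


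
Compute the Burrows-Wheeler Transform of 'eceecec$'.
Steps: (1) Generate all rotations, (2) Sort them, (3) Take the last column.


Rotations (sorted):
  0: $eceecec -> last char: c
  1: c$eceece -> last char: e
  2: cec$ecee -> last char: e
  3: ceecec$e -> last char: e
  4: ec$eceec -> last char: c
  5: ecec$ece -> last char: e
  6: eceecec$ -> last char: $
  7: eecec$ec -> last char: c


BWT = ceeece$c


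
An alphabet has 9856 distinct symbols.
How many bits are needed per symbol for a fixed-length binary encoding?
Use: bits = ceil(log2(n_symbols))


log2(9856) = 13.2668
Bracket: 2^13 = 8192 < 9856 <= 2^14 = 16384
So ceil(log2(9856)) = 14

bits = ceil(log2(9856)) = ceil(13.2668) = 14 bits


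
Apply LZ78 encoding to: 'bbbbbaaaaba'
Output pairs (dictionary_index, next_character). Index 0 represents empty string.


LZ78 encoding steps:
Dictionary: {0: ''}
Step 1: w='' (idx 0), next='b' -> output (0, 'b'), add 'b' as idx 1
Step 2: w='b' (idx 1), next='b' -> output (1, 'b'), add 'bb' as idx 2
Step 3: w='bb' (idx 2), next='a' -> output (2, 'a'), add 'bba' as idx 3
Step 4: w='' (idx 0), next='a' -> output (0, 'a'), add 'a' as idx 4
Step 5: w='a' (idx 4), next='a' -> output (4, 'a'), add 'aa' as idx 5
Step 6: w='b' (idx 1), next='a' -> output (1, 'a'), add 'ba' as idx 6


Encoded: [(0, 'b'), (1, 'b'), (2, 'a'), (0, 'a'), (4, 'a'), (1, 'a')]


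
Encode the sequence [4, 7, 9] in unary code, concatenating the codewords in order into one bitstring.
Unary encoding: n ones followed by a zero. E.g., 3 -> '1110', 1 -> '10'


Encode each number as n ones followed by a terminating 0:
  4 -> 11110 (5 bits)
  7 -> 11111110 (8 bits)
  9 -> 1111111110 (10 bits)
Total length = 5 + 8 + 10 = 23 bits.

Unary([4, 7, 9]) = 11110111111101111111110 (23 bits)


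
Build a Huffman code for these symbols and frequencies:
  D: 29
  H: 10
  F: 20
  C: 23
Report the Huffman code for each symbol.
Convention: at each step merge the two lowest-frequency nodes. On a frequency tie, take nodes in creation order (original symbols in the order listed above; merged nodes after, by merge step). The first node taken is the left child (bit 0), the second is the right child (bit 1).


Huffman tree construction:
Step 1: Merge H(10) + F(20) = 30
Step 2: Merge C(23) + D(29) = 52
Step 3: Merge (H+F)(30) + (C+D)(52) = 82
Read each symbol's code off the tree from the root (left child = 0, right child = 1).

Codes:
  D: 11 (length 2)
  H: 00 (length 2)
  F: 01 (length 2)
  C: 10 (length 2)
Average code length: 164/82 = 2.0000 bits/symbol


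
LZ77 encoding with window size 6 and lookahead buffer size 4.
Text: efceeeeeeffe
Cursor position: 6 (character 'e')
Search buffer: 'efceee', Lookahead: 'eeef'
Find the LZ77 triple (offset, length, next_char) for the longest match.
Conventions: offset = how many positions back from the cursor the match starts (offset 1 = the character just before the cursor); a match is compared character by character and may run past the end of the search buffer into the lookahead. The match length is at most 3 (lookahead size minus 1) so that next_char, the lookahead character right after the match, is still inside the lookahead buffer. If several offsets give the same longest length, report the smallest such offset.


Try each offset into the search buffer:
  offset=1 (pos 5, char 'e'): match length 3
  offset=2 (pos 4, char 'e'): match length 3
  offset=3 (pos 3, char 'e'): match length 3
  offset=4 (pos 2, char 'c'): match length 0
  offset=5 (pos 1, char 'f'): match length 0
  offset=6 (pos 0, char 'e'): match length 1
Longest match has length 3, found at offsets 1, 2, 3; take the smallest, offset 1.
next_char = character at position 6 + 3 = 9 -> 'f'

Best match: offset=1, length=3 (matching 'eee' starting at position 5)
LZ77 triple: (1, 3, 'f')


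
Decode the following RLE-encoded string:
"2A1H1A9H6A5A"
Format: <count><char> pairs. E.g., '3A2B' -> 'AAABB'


Expanding each <count><char> pair:
  2A -> 'AA'
  1H -> 'H'
  1A -> 'A'
  9H -> 'HHHHHHHHH'
  6A -> 'AAAAAA'
  5A -> 'AAAAA'

Decoded = AAHAHHHHHHHHHAAAAAAAAAAA


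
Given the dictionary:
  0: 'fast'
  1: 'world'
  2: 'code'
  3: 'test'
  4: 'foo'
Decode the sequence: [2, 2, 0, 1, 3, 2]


Look up each index in the dictionary:
  2 -> 'code'
  2 -> 'code'
  0 -> 'fast'
  1 -> 'world'
  3 -> 'test'
  2 -> 'code'

Decoded: "code code fast world test code"


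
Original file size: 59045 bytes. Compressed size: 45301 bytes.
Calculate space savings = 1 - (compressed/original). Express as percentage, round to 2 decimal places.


ratio = compressed/original = 45301/59045 = 0.767228
savings = 1 - ratio = 1 - 0.767228 = 0.232772
as a percentage: 0.232772 * 100 = 23.28%

Space savings = 1 - 45301/59045 = 23.28%


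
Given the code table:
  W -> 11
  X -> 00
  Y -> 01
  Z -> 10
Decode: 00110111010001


Decoding:
00 -> X
11 -> W
01 -> Y
11 -> W
01 -> Y
00 -> X
01 -> Y


Result: XWYWYXY


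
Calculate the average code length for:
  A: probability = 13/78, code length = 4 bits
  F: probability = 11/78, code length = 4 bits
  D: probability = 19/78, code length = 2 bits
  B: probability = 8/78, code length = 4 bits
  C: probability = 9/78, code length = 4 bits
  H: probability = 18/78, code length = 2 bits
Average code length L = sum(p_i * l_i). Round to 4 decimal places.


Weighted contributions p_i * l_i:
  A: (13/78) * 4 = 52/78
  F: (11/78) * 4 = 44/78
  D: (19/78) * 2 = 38/78
  B: (8/78) * 4 = 32/78
  C: (9/78) * 4 = 36/78
  H: (18/78) * 2 = 36/78
Sum = (52 + 44 + 38 + 32 + 36 + 36)/78 = 238/78

L = 238/78 = 3.0513 bits/symbol


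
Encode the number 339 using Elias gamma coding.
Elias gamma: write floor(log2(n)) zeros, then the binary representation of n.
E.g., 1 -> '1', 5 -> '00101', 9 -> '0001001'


num_bits = floor(log2(339)) + 1 = 9
leading_zeros = num_bits - 1 = 8
binary(339) = 101010011

Elias gamma(339) = '00000000' + '101010011' = 00000000101010011 (17 bits)


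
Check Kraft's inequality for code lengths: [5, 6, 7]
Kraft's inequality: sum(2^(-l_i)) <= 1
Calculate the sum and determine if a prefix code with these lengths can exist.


Sum = 2^(-5) + 2^(-6) + 2^(-7)
    = 0.03125 + 0.015625 + 0.0078125
    = 7/128 = 0.0546875
Since 0.0546875 <= 1, Kraft's inequality IS satisfied.
A prefix code with these lengths CAN exist.

Kraft sum = 0.0546875. Satisfied.


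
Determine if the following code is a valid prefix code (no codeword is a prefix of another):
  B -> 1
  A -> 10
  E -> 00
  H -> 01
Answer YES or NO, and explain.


Checking each pair (does one codeword prefix another?):
  B='1' vs A='10': prefix -- VIOLATION

NO -- this is NOT a valid prefix code. B (1) is a prefix of A (10).


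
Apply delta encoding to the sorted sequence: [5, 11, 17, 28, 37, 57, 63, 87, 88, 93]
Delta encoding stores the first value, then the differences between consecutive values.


First value: 5
Deltas:
  11 - 5 = 6
  17 - 11 = 6
  28 - 17 = 11
  37 - 28 = 9
  57 - 37 = 20
  63 - 57 = 6
  87 - 63 = 24
  88 - 87 = 1
  93 - 88 = 5


Delta encoded: [5, 6, 6, 11, 9, 20, 6, 24, 1, 5]


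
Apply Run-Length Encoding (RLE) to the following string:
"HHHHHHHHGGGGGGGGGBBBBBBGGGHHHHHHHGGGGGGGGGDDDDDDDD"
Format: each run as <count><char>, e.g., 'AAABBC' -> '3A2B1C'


Scanning runs left to right:
  i=0: run of 'H' x 8 -> '8H'
  i=8: run of 'G' x 9 -> '9G'
  i=17: run of 'B' x 6 -> '6B'
  i=23: run of 'G' x 3 -> '3G'
  i=26: run of 'H' x 7 -> '7H'
  i=33: run of 'G' x 9 -> '9G'
  i=42: run of 'D' x 8 -> '8D'

RLE = 8H9G6B3G7H9G8D


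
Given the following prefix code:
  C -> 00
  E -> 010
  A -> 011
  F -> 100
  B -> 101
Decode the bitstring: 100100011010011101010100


Decoding step by step:
Bits 100 -> F
Bits 100 -> F
Bits 011 -> A
Bits 010 -> E
Bits 011 -> A
Bits 101 -> B
Bits 010 -> E
Bits 100 -> F


Decoded message: FFAEABEF


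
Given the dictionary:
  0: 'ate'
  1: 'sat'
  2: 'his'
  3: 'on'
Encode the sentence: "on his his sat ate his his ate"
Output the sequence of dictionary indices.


Look up each word in the dictionary:
  'on' -> 3
  'his' -> 2
  'his' -> 2
  'sat' -> 1
  'ate' -> 0
  'his' -> 2
  'his' -> 2
  'ate' -> 0

Encoded: [3, 2, 2, 1, 0, 2, 2, 0]


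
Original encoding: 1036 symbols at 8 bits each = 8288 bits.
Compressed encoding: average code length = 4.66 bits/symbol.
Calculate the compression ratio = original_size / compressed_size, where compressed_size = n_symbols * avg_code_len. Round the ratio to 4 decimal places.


original_size = n_symbols * orig_bits = 1036 * 8 = 8288 bits
compressed_size = n_symbols * avg_code_len = 1036 * 4.66 = 4827.76 bits
ratio = original_size / compressed_size = 8288 / 4827.76 = 1.7167

Compression ratio = 1.7167


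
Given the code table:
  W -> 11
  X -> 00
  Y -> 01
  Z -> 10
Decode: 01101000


Decoding:
01 -> Y
10 -> Z
10 -> Z
00 -> X


Result: YZZX


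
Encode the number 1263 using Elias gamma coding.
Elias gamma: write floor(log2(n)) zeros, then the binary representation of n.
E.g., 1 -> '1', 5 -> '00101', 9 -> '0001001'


num_bits = floor(log2(1263)) + 1 = 11
leading_zeros = num_bits - 1 = 10
binary(1263) = 10011101111

Elias gamma(1263) = '0000000000' + '10011101111' = 000000000010011101111 (21 bits)


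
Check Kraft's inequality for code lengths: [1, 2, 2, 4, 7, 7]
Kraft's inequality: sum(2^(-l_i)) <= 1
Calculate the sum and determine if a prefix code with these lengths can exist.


Sum = 2^(-1) + 2^(-2) + 2^(-2) + 2^(-4) + 2^(-7) + 2^(-7)
    = 0.5 + 0.25 + 0.25 + 0.0625 + 0.0078125 + 0.0078125
    = 138/128 = 1.078125
Since 1.078125 > 1, Kraft's inequality is NOT satisfied.
A prefix code with these lengths CANNOT exist.

Kraft sum = 1.078125. Not satisfied.


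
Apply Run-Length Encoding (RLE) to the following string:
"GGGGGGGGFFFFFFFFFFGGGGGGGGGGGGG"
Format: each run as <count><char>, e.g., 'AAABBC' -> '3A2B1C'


Scanning runs left to right:
  i=0: run of 'G' x 8 -> '8G'
  i=8: run of 'F' x 10 -> '10F'
  i=18: run of 'G' x 13 -> '13G'

RLE = 8G10F13G


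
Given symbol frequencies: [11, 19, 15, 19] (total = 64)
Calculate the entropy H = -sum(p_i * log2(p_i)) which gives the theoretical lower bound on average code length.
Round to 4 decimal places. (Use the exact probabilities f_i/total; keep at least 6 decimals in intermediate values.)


Per-symbol terms -p_i * log2(p_i) with p_i = f_i/64:
  p = 11/64 = 0.171875: log2(p) = -2.540568, -p*log2(p) = 0.436660
  p = 19/64 = 0.296875: log2(p) = -1.752072, -p*log2(p) = 0.520147
  p = 15/64 = 0.234375: log2(p) = -2.093109, -p*log2(p) = 0.490573
  p = 19/64 = 0.296875: log2(p) = -1.752072, -p*log2(p) = 0.520147
H = 0.436660 + 0.520147 + 0.490573 + 0.520147 = 1.967527

H = 1.9675 bits/symbol


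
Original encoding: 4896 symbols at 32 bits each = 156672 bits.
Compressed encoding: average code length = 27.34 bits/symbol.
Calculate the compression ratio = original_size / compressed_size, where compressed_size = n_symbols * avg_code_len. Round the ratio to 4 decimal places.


original_size = n_symbols * orig_bits = 4896 * 32 = 156672 bits
compressed_size = n_symbols * avg_code_len = 4896 * 27.34 = 133856.64 bits
ratio = original_size / compressed_size = 156672 / 133856.64 = 1.1704

Compression ratio = 1.1704


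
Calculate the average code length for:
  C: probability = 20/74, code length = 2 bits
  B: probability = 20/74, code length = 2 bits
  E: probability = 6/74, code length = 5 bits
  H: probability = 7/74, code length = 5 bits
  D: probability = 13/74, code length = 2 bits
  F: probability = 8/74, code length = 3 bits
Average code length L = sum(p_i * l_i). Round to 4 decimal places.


Weighted contributions p_i * l_i:
  C: (20/74) * 2 = 40/74
  B: (20/74) * 2 = 40/74
  E: (6/74) * 5 = 30/74
  H: (7/74) * 5 = 35/74
  D: (13/74) * 2 = 26/74
  F: (8/74) * 3 = 24/74
Sum = (40 + 40 + 30 + 35 + 26 + 24)/74 = 195/74

L = 195/74 = 2.6351 bits/symbol


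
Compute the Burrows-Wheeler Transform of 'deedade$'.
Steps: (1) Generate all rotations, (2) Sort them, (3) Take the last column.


Rotations (sorted):
  0: $deedade -> last char: e
  1: ade$deed -> last char: d
  2: dade$dee -> last char: e
  3: de$deeda -> last char: a
  4: deedade$ -> last char: $
  5: e$deedad -> last char: d
  6: edade$de -> last char: e
  7: eedade$d -> last char: d


BWT = edea$ded


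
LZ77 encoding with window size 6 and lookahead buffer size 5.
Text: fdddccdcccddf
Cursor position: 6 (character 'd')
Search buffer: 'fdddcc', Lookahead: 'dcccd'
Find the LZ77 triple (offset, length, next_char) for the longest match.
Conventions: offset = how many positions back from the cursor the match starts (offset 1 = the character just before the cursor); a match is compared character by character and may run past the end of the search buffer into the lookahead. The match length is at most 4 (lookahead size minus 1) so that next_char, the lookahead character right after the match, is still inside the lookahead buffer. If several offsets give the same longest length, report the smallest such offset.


Try each offset into the search buffer:
  offset=1 (pos 5, char 'c'): match length 0
  offset=2 (pos 4, char 'c'): match length 0
  offset=3 (pos 3, char 'd'): match length 3
  offset=4 (pos 2, char 'd'): match length 1
  offset=5 (pos 1, char 'd'): match length 1
  offset=6 (pos 0, char 'f'): match length 0
Longest match has length 3 at offset 3.
next_char = character at position 6 + 3 = 9 -> 'c'

Best match: offset=3, length=3 (matching 'dcc' starting at position 3)
LZ77 triple: (3, 3, 'c')


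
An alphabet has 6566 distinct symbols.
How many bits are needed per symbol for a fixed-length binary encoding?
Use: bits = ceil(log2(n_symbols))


log2(6566) = 12.6808
Bracket: 2^12 = 4096 < 6566 <= 2^13 = 8192
So ceil(log2(6566)) = 13

bits = ceil(log2(6566)) = ceil(12.6808) = 13 bits


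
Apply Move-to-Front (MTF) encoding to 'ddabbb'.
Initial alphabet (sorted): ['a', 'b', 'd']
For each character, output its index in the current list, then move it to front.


MTF encoding:
'd': index 2 in ['a', 'b', 'd'] -> ['d', 'a', 'b']
'd': index 0 in ['d', 'a', 'b'] -> ['d', 'a', 'b']
'a': index 1 in ['d', 'a', 'b'] -> ['a', 'd', 'b']
'b': index 2 in ['a', 'd', 'b'] -> ['b', 'a', 'd']
'b': index 0 in ['b', 'a', 'd'] -> ['b', 'a', 'd']
'b': index 0 in ['b', 'a', 'd'] -> ['b', 'a', 'd']


Output: [2, 0, 1, 2, 0, 0]


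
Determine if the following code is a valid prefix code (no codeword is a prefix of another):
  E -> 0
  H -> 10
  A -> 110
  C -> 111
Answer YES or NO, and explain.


Checking each pair (does one codeword prefix another?):
  E='0' vs H='10': no prefix
  E='0' vs A='110': no prefix
  E='0' vs C='111': no prefix
  H='10' vs E='0': no prefix
  H='10' vs A='110': no prefix
  H='10' vs C='111': no prefix
  A='110' vs E='0': no prefix
  A='110' vs H='10': no prefix
  A='110' vs C='111': no prefix
  C='111' vs E='0': no prefix
  C='111' vs H='10': no prefix
  C='111' vs A='110': no prefix
No violation found over all pairs.

YES -- this is a valid prefix code. No codeword is a prefix of any other codeword.


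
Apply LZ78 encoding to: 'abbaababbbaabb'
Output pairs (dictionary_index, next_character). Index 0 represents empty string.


LZ78 encoding steps:
Dictionary: {0: ''}
Step 1: w='' (idx 0), next='a' -> output (0, 'a'), add 'a' as idx 1
Step 2: w='' (idx 0), next='b' -> output (0, 'b'), add 'b' as idx 2
Step 3: w='b' (idx 2), next='a' -> output (2, 'a'), add 'ba' as idx 3
Step 4: w='a' (idx 1), next='b' -> output (1, 'b'), add 'ab' as idx 4
Step 5: w='ab' (idx 4), next='b' -> output (4, 'b'), add 'abb' as idx 5
Step 6: w='ba' (idx 3), next='a' -> output (3, 'a'), add 'baa' as idx 6
Step 7: w='b' (idx 2), next='b' -> output (2, 'b'), add 'bb' as idx 7


Encoded: [(0, 'a'), (0, 'b'), (2, 'a'), (1, 'b'), (4, 'b'), (3, 'a'), (2, 'b')]


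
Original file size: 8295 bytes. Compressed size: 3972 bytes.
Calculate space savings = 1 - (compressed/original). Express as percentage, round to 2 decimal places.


ratio = compressed/original = 3972/8295 = 0.478843
savings = 1 - ratio = 1 - 0.478843 = 0.521157
as a percentage: 0.521157 * 100 = 52.12%

Space savings = 1 - 3972/8295 = 52.12%


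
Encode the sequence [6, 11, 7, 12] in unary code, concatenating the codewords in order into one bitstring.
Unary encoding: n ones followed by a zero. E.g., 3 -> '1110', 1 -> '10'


Encode each number as n ones followed by a terminating 0:
  6 -> 1111110 (7 bits)
  11 -> 111111111110 (12 bits)
  7 -> 11111110 (8 bits)
  12 -> 1111111111110 (13 bits)
Total length = 7 + 12 + 8 + 13 = 40 bits.

Unary([6, 11, 7, 12]) = 1111110111111111110111111101111111111110 (40 bits)


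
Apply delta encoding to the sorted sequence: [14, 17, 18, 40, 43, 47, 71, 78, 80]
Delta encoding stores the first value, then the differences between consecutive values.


First value: 14
Deltas:
  17 - 14 = 3
  18 - 17 = 1
  40 - 18 = 22
  43 - 40 = 3
  47 - 43 = 4
  71 - 47 = 24
  78 - 71 = 7
  80 - 78 = 2


Delta encoded: [14, 3, 1, 22, 3, 4, 24, 7, 2]


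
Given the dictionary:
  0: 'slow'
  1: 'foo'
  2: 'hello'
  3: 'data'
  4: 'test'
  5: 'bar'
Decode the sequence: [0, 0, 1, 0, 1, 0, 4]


Look up each index in the dictionary:
  0 -> 'slow'
  0 -> 'slow'
  1 -> 'foo'
  0 -> 'slow'
  1 -> 'foo'
  0 -> 'slow'
  4 -> 'test'

Decoded: "slow slow foo slow foo slow test"


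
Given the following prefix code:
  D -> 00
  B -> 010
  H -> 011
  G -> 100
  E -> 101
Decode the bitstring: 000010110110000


Decoding step by step:
Bits 00 -> D
Bits 00 -> D
Bits 101 -> E
Bits 101 -> E
Bits 100 -> G
Bits 00 -> D


Decoded message: DDEEGD


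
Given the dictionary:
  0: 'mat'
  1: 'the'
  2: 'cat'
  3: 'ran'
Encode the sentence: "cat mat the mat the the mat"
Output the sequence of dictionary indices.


Look up each word in the dictionary:
  'cat' -> 2
  'mat' -> 0
  'the' -> 1
  'mat' -> 0
  'the' -> 1
  'the' -> 1
  'mat' -> 0

Encoded: [2, 0, 1, 0, 1, 1, 0]


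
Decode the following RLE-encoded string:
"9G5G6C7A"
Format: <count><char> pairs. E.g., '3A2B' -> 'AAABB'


Expanding each <count><char> pair:
  9G -> 'GGGGGGGGG'
  5G -> 'GGGGG'
  6C -> 'CCCCCC'
  7A -> 'AAAAAAA'

Decoded = GGGGGGGGGGGGGGCCCCCCAAAAAAA
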